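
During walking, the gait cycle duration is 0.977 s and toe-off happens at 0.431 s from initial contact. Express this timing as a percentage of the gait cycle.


pct = (event_time / cycle_time) * 100
pct = (0.431 / 0.977) * 100
ratio = 0.4411
pct = 44.1146


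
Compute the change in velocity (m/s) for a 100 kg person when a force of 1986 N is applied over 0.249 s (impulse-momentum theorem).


J = F * dt = 1986 * 0.249 = 494.5140 N*s
delta_v = J / m
delta_v = 494.5140 / 100
delta_v = 4.9451


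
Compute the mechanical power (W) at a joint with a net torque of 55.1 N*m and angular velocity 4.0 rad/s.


P = M * omega
P = 55.1 * 4.0
P = 220.4000


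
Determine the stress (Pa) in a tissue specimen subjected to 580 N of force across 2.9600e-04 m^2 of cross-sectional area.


stress = F / A
stress = 580 / 2.9600e-04
stress = 1.9595e+06


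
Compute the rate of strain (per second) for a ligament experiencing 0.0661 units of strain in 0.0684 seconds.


strain_rate = delta_strain / delta_t
strain_rate = 0.0661 / 0.0684
strain_rate = 0.9664


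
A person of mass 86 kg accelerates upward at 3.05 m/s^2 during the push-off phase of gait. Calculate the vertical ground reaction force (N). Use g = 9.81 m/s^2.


GRF = m * (g + a)
GRF = 86 * (9.81 + 3.05)
GRF = 86 * 12.8600
GRF = 1105.9600


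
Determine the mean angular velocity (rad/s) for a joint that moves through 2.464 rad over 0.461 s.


omega = delta_theta / delta_t
omega = 2.464 / 0.461
omega = 5.3449


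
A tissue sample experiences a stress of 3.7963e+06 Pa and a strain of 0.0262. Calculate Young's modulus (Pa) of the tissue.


E = stress / strain
E = 3.7963e+06 / 0.0262
E = 1.4490e+08


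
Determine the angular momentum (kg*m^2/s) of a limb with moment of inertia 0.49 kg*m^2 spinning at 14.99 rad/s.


L = I * omega
L = 0.49 * 14.99
L = 7.3451


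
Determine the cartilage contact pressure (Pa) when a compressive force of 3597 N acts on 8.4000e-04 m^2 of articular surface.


P = F / A
P = 3597 / 8.4000e-04
P = 4.2821e+06


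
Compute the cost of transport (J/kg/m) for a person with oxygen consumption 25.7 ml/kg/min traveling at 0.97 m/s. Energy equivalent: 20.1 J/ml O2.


Power per kg = VO2 * 20.1 / 60
Power per kg = 25.7 * 20.1 / 60 = 8.6095 W/kg
Cost = power_per_kg / speed
Cost = 8.6095 / 0.97
Cost = 8.8758


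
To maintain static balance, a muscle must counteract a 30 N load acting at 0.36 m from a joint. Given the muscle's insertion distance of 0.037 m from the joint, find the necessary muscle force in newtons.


F_muscle = W * d_load / d_muscle
F_muscle = 30 * 0.36 / 0.037
Numerator = 10.8000
F_muscle = 291.8919


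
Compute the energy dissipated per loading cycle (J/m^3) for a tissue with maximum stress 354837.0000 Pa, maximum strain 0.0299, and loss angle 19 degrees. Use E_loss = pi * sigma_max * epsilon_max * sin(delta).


E_loss = pi * sigma_max * epsilon_max * sin(delta)
delta = 19 deg = 0.3316 rad
sin(delta) = 0.3256
E_loss = pi * 354837.0000 * 0.0299 * 0.3256
E_loss = 10851.5525


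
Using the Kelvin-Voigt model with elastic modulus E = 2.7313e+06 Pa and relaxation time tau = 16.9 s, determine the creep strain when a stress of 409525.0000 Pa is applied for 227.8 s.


epsilon(t) = (sigma/E) * (1 - exp(-t/tau))
sigma/E = 409525.0000 / 2.7313e+06 = 0.1499
exp(-t/tau) = exp(-227.8 / 16.9) = 1.3996e-06
epsilon = 0.1499 * (1 - 1.3996e-06)
epsilon = 0.1499


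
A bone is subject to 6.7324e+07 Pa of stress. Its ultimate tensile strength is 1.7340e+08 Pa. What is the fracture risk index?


FRI = applied / ultimate
FRI = 6.7324e+07 / 1.7340e+08
FRI = 0.3883


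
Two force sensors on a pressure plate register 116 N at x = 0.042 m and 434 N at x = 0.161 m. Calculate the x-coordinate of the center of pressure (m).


COP_x = (F1*x1 + F2*x2) / (F1 + F2)
COP_x = (116*0.042 + 434*0.161) / (116 + 434)
Numerator = 74.7460
Denominator = 550
COP_x = 0.1359


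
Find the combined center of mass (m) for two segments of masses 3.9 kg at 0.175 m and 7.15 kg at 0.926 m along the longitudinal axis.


COM = (m1*x1 + m2*x2) / (m1 + m2)
COM = (3.9*0.175 + 7.15*0.926) / (3.9 + 7.15)
Numerator = 7.3034
Denominator = 11.0500
COM = 0.6609


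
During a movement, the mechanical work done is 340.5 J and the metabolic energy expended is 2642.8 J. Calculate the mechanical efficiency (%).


eta = (W_mech / E_meta) * 100
eta = (340.5 / 2642.8) * 100
ratio = 0.1288
eta = 12.8841


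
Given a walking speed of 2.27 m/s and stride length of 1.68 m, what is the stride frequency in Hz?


f = v / stride_length
f = 2.27 / 1.68
f = 1.3512


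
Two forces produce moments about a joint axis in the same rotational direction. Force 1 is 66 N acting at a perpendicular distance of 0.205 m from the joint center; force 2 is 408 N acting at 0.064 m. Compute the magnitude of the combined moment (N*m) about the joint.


M = F1 * d1 + F2 * d2
M = 66 * 0.205 + 408 * 0.064
M = 13.5300 + 26.1120
M = 39.6420


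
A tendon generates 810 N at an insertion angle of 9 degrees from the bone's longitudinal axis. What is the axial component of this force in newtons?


F_eff = F_tendon * cos(theta)
theta = 9 deg = 0.1571 rad
cos(theta) = 0.9877
F_eff = 810 * 0.9877
F_eff = 800.0276


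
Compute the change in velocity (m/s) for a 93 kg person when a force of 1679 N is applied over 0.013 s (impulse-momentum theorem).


J = F * dt = 1679 * 0.013 = 21.8270 N*s
delta_v = J / m
delta_v = 21.8270 / 93
delta_v = 0.2347


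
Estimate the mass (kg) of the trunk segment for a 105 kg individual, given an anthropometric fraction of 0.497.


m_segment = body_mass * fraction
m_segment = 105 * 0.497
m_segment = 52.1850


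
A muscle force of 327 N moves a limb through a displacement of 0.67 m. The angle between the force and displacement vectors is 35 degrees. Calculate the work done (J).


W = F * d * cos(theta)
theta = 35 deg = 0.6109 rad
cos(theta) = 0.8192
W = 327 * 0.67 * 0.8192
W = 179.4680


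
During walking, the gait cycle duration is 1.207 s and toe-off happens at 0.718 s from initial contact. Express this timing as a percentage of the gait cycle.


pct = (event_time / cycle_time) * 100
pct = (0.718 / 1.207) * 100
ratio = 0.5949
pct = 59.4863


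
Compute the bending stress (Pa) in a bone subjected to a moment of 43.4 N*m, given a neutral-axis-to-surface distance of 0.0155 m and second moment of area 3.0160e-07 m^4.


sigma = M * c / I
sigma = 43.4 * 0.0155 / 3.0160e-07
M * c = 0.6727
sigma = 2.2304e+06


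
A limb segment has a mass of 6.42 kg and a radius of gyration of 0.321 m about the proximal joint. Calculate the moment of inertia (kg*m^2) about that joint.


I = m * k^2
I = 6.42 * 0.321^2
k^2 = 0.1030
I = 0.6615


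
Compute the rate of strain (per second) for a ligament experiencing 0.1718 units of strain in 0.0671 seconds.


strain_rate = delta_strain / delta_t
strain_rate = 0.1718 / 0.0671
strain_rate = 2.5604


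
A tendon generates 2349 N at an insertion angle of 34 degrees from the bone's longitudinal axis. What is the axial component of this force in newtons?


F_eff = F_tendon * cos(theta)
theta = 34 deg = 0.5934 rad
cos(theta) = 0.8290
F_eff = 2349 * 0.8290
F_eff = 1947.4093


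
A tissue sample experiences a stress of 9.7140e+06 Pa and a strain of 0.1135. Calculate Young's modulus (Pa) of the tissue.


E = stress / strain
E = 9.7140e+06 / 0.1135
E = 8.5586e+07


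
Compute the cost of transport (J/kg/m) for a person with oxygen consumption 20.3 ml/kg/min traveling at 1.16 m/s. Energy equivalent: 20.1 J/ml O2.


Power per kg = VO2 * 20.1 / 60
Power per kg = 20.3 * 20.1 / 60 = 6.8005 W/kg
Cost = power_per_kg / speed
Cost = 6.8005 / 1.16
Cost = 5.8625


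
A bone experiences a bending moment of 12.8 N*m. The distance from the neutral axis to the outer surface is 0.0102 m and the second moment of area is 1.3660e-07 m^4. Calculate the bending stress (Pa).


sigma = M * c / I
sigma = 12.8 * 0.0102 / 1.3660e-07
M * c = 0.1306
sigma = 955783.3089


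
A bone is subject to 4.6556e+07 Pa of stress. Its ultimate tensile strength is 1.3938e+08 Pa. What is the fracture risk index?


FRI = applied / ultimate
FRI = 4.6556e+07 / 1.3938e+08
FRI = 0.3340


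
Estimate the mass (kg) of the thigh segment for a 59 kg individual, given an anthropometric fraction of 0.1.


m_segment = body_mass * fraction
m_segment = 59 * 0.1
m_segment = 5.9000


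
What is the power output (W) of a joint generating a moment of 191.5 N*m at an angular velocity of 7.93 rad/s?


P = M * omega
P = 191.5 * 7.93
P = 1518.5950


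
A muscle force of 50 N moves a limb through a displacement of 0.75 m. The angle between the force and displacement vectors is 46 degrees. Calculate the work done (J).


W = F * d * cos(theta)
theta = 46 deg = 0.8029 rad
cos(theta) = 0.6947
W = 50 * 0.75 * 0.6947
W = 26.0497


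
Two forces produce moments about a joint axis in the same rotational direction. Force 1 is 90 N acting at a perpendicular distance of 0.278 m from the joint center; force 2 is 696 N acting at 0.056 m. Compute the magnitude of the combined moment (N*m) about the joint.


M = F1 * d1 + F2 * d2
M = 90 * 0.278 + 696 * 0.056
M = 25.0200 + 38.9760
M = 63.9960


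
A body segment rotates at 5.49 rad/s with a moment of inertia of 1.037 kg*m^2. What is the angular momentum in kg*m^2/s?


L = I * omega
L = 1.037 * 5.49
L = 5.6931


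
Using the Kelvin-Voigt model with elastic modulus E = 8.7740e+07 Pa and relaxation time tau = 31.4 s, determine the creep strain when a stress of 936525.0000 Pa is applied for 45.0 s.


epsilon(t) = (sigma/E) * (1 - exp(-t/tau))
sigma/E = 936525.0000 / 8.7740e+07 = 0.0107
exp(-t/tau) = exp(-45.0 / 31.4) = 0.2386
epsilon = 0.0107 * (1 - 0.2386)
epsilon = 0.0081


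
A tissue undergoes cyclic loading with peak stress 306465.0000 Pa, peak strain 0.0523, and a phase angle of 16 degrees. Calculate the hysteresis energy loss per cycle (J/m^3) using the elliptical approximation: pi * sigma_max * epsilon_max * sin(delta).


E_loss = pi * sigma_max * epsilon_max * sin(delta)
delta = 16 deg = 0.2793 rad
sin(delta) = 0.2756
E_loss = pi * 306465.0000 * 0.0523 * 0.2756
E_loss = 13879.3945


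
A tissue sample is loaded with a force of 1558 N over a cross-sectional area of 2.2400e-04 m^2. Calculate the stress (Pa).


stress = F / A
stress = 1558 / 2.2400e-04
stress = 6.9554e+06


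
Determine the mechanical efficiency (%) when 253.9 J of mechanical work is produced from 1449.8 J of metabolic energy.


eta = (W_mech / E_meta) * 100
eta = (253.9 / 1449.8) * 100
ratio = 0.1751
eta = 17.5128


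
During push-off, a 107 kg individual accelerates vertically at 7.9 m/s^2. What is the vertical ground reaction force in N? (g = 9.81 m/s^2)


GRF = m * (g + a)
GRF = 107 * (9.81 + 7.9)
GRF = 107 * 17.7100
GRF = 1894.9700


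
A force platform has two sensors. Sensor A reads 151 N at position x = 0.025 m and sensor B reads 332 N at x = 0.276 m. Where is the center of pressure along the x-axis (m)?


COP_x = (F1*x1 + F2*x2) / (F1 + F2)
COP_x = (151*0.025 + 332*0.276) / (151 + 332)
Numerator = 95.4070
Denominator = 483
COP_x = 0.1975


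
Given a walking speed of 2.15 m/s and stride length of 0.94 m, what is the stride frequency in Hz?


f = v / stride_length
f = 2.15 / 0.94
f = 2.2872


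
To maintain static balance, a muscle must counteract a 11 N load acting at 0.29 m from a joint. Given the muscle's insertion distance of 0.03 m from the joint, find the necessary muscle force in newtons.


F_muscle = W * d_load / d_muscle
F_muscle = 11 * 0.29 / 0.03
Numerator = 3.1900
F_muscle = 106.3333


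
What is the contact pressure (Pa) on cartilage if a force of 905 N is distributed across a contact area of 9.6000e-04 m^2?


P = F / A
P = 905 / 9.6000e-04
P = 942708.3333


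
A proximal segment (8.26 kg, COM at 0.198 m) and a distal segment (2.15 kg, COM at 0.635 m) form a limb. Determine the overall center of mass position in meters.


COM = (m1*x1 + m2*x2) / (m1 + m2)
COM = (8.26*0.198 + 2.15*0.635) / (8.26 + 2.15)
Numerator = 3.0007
Denominator = 10.4100
COM = 0.2883


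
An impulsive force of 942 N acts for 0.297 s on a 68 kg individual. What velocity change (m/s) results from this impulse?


J = F * dt = 942 * 0.297 = 279.7740 N*s
delta_v = J / m
delta_v = 279.7740 / 68
delta_v = 4.1143


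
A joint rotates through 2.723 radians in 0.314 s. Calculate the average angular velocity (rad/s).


omega = delta_theta / delta_t
omega = 2.723 / 0.314
omega = 8.6720


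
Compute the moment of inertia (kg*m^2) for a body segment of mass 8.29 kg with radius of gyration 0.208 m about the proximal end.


I = m * k^2
I = 8.29 * 0.208^2
k^2 = 0.0433
I = 0.3587


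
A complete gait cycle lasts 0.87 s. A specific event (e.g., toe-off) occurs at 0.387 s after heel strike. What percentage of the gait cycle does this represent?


pct = (event_time / cycle_time) * 100
pct = (0.387 / 0.87) * 100
ratio = 0.4448
pct = 44.4828


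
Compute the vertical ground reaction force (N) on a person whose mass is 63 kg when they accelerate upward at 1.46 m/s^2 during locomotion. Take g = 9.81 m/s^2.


GRF = m * (g + a)
GRF = 63 * (9.81 + 1.46)
GRF = 63 * 11.2700
GRF = 710.0100


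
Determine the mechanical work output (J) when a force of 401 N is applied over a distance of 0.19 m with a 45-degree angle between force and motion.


W = F * d * cos(theta)
theta = 45 deg = 0.7854 rad
cos(theta) = 0.7071
W = 401 * 0.19 * 0.7071
W = 53.8745


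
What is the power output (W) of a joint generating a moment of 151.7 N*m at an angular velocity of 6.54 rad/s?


P = M * omega
P = 151.7 * 6.54
P = 992.1180


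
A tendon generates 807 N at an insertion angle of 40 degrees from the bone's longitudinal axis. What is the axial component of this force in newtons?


F_eff = F_tendon * cos(theta)
theta = 40 deg = 0.6981 rad
cos(theta) = 0.7660
F_eff = 807 * 0.7660
F_eff = 618.1979


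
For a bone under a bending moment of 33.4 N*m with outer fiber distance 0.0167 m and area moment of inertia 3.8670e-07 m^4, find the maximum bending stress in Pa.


sigma = M * c / I
sigma = 33.4 * 0.0167 / 3.8670e-07
M * c = 0.5578
sigma = 1.4424e+06


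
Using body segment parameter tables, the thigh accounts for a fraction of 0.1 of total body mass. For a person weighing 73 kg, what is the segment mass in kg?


m_segment = body_mass * fraction
m_segment = 73 * 0.1
m_segment = 7.3000


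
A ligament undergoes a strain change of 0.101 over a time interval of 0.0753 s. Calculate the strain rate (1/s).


strain_rate = delta_strain / delta_t
strain_rate = 0.101 / 0.0753
strain_rate = 1.3413


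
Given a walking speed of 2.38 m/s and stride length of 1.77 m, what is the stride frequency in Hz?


f = v / stride_length
f = 2.38 / 1.77
f = 1.3446


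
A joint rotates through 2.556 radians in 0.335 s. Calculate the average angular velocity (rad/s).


omega = delta_theta / delta_t
omega = 2.556 / 0.335
omega = 7.6299


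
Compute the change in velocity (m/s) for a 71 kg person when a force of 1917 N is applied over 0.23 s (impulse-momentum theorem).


J = F * dt = 1917 * 0.23 = 440.9100 N*s
delta_v = J / m
delta_v = 440.9100 / 71
delta_v = 6.2100


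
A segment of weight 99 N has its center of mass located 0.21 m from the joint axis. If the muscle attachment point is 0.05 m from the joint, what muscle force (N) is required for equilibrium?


F_muscle = W * d_load / d_muscle
F_muscle = 99 * 0.21 / 0.05
Numerator = 20.7900
F_muscle = 415.8000


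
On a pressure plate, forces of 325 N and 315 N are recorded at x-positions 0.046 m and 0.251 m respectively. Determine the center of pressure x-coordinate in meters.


COP_x = (F1*x1 + F2*x2) / (F1 + F2)
COP_x = (325*0.046 + 315*0.251) / (325 + 315)
Numerator = 94.0150
Denominator = 640
COP_x = 0.1469


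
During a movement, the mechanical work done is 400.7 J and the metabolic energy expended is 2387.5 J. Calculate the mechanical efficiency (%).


eta = (W_mech / E_meta) * 100
eta = (400.7 / 2387.5) * 100
ratio = 0.1678
eta = 16.7832


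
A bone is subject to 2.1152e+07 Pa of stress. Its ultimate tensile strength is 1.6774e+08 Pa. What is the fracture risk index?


FRI = applied / ultimate
FRI = 2.1152e+07 / 1.6774e+08
FRI = 0.1261


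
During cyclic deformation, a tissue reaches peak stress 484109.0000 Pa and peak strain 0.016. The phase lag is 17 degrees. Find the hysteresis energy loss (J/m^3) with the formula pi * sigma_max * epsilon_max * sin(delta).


E_loss = pi * sigma_max * epsilon_max * sin(delta)
delta = 17 deg = 0.2967 rad
sin(delta) = 0.2924
E_loss = pi * 484109.0000 * 0.016 * 0.2924
E_loss = 7114.5650


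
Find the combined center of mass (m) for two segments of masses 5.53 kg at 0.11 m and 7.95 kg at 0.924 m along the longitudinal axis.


COM = (m1*x1 + m2*x2) / (m1 + m2)
COM = (5.53*0.11 + 7.95*0.924) / (5.53 + 7.95)
Numerator = 7.9541
Denominator = 13.4800
COM = 0.5901


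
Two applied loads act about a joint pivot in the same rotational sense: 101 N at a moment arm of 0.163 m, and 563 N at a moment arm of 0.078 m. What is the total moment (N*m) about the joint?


M = F1 * d1 + F2 * d2
M = 101 * 0.163 + 563 * 0.078
M = 16.4630 + 43.9140
M = 60.3770


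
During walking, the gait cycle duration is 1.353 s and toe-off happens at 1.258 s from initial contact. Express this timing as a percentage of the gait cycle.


pct = (event_time / cycle_time) * 100
pct = (1.258 / 1.353) * 100
ratio = 0.9298
pct = 92.9786


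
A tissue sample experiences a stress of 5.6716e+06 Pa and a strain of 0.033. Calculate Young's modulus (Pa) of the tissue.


E = stress / strain
E = 5.6716e+06 / 0.033
E = 1.7187e+08


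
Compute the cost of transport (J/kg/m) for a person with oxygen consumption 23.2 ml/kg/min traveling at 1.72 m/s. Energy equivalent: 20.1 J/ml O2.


Power per kg = VO2 * 20.1 / 60
Power per kg = 23.2 * 20.1 / 60 = 7.7720 W/kg
Cost = power_per_kg / speed
Cost = 7.7720 / 1.72
Cost = 4.5186


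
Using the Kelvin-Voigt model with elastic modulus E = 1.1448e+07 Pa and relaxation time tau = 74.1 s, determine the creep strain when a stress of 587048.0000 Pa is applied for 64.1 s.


epsilon(t) = (sigma/E) * (1 - exp(-t/tau))
sigma/E = 587048.0000 / 1.1448e+07 = 0.0513
exp(-t/tau) = exp(-64.1 / 74.1) = 0.4210
epsilon = 0.0513 * (1 - 0.4210)
epsilon = 0.0297


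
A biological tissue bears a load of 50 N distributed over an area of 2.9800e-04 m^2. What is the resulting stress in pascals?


stress = F / A
stress = 50 / 2.9800e-04
stress = 167785.2349


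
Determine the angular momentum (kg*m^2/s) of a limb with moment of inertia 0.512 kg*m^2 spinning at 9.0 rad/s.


L = I * omega
L = 0.512 * 9.0
L = 4.6080


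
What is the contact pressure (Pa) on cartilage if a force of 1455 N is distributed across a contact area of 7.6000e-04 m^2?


P = F / A
P = 1455 / 7.6000e-04
P = 1.9145e+06


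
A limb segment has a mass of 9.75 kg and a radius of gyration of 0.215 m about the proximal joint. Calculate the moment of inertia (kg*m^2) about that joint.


I = m * k^2
I = 9.75 * 0.215^2
k^2 = 0.0462
I = 0.4507


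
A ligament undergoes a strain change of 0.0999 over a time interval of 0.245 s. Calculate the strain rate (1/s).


strain_rate = delta_strain / delta_t
strain_rate = 0.0999 / 0.245
strain_rate = 0.4078


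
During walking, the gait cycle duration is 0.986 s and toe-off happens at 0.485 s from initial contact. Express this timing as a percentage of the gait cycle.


pct = (event_time / cycle_time) * 100
pct = (0.485 / 0.986) * 100
ratio = 0.4919
pct = 49.1886


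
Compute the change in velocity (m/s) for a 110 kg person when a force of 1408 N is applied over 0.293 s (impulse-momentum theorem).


J = F * dt = 1408 * 0.293 = 412.5440 N*s
delta_v = J / m
delta_v = 412.5440 / 110
delta_v = 3.7504


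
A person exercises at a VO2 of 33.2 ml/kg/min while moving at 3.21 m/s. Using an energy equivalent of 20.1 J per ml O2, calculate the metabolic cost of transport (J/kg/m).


Power per kg = VO2 * 20.1 / 60
Power per kg = 33.2 * 20.1 / 60 = 11.1220 W/kg
Cost = power_per_kg / speed
Cost = 11.1220 / 3.21
Cost = 3.4648


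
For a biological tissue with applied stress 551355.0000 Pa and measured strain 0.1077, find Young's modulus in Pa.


E = stress / strain
E = 551355.0000 / 0.1077
E = 5.1194e+06


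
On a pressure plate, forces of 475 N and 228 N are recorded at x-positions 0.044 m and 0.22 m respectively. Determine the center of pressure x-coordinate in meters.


COP_x = (F1*x1 + F2*x2) / (F1 + F2)
COP_x = (475*0.044 + 228*0.22) / (475 + 228)
Numerator = 71.0600
Denominator = 703
COP_x = 0.1011


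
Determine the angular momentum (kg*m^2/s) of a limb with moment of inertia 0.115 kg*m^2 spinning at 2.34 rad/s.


L = I * omega
L = 0.115 * 2.34
L = 0.2691


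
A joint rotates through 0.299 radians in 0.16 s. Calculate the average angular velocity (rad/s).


omega = delta_theta / delta_t
omega = 0.299 / 0.16
omega = 1.8687


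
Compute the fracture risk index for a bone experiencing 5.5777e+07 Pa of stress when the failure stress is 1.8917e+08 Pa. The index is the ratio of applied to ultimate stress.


FRI = applied / ultimate
FRI = 5.5777e+07 / 1.8917e+08
FRI = 0.2949


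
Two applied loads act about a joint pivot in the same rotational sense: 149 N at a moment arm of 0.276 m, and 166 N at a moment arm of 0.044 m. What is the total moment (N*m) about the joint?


M = F1 * d1 + F2 * d2
M = 149 * 0.276 + 166 * 0.044
M = 41.1240 + 7.3040
M = 48.4280


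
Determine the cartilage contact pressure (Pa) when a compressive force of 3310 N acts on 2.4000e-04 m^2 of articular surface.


P = F / A
P = 3310 / 2.4000e-04
P = 1.3792e+07


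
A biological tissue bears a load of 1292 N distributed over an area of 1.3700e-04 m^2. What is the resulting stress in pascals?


stress = F / A
stress = 1292 / 1.3700e-04
stress = 9.4307e+06


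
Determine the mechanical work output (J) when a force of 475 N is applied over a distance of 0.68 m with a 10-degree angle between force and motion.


W = F * d * cos(theta)
theta = 10 deg = 0.1745 rad
cos(theta) = 0.9848
W = 475 * 0.68 * 0.9848
W = 318.0929


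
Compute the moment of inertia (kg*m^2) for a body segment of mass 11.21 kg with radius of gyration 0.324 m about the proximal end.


I = m * k^2
I = 11.21 * 0.324^2
k^2 = 0.1050
I = 1.1768


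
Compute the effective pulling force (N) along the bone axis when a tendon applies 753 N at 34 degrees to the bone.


F_eff = F_tendon * cos(theta)
theta = 34 deg = 0.5934 rad
cos(theta) = 0.8290
F_eff = 753 * 0.8290
F_eff = 624.2653


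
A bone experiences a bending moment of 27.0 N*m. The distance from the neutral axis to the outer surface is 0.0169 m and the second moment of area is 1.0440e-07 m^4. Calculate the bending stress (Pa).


sigma = M * c / I
sigma = 27.0 * 0.0169 / 1.0440e-07
M * c = 0.4563
sigma = 4.3707e+06


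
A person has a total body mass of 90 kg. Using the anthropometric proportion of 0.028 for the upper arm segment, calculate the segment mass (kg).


m_segment = body_mass * fraction
m_segment = 90 * 0.028
m_segment = 2.5200


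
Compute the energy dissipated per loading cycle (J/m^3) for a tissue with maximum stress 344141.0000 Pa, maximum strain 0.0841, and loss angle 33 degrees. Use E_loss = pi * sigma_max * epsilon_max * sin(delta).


E_loss = pi * sigma_max * epsilon_max * sin(delta)
delta = 33 deg = 0.5760 rad
sin(delta) = 0.5446
E_loss = pi * 344141.0000 * 0.0841 * 0.5446
E_loss = 49521.1874


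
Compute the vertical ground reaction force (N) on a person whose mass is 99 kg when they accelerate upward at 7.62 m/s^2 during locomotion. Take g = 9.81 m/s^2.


GRF = m * (g + a)
GRF = 99 * (9.81 + 7.62)
GRF = 99 * 17.4300
GRF = 1725.5700


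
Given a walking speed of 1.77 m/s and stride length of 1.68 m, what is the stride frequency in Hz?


f = v / stride_length
f = 1.77 / 1.68
f = 1.0536


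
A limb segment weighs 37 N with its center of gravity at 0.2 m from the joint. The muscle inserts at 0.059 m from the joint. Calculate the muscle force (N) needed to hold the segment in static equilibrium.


F_muscle = W * d_load / d_muscle
F_muscle = 37 * 0.2 / 0.059
Numerator = 7.4000
F_muscle = 125.4237


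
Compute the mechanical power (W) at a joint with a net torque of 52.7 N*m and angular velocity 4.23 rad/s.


P = M * omega
P = 52.7 * 4.23
P = 222.9210


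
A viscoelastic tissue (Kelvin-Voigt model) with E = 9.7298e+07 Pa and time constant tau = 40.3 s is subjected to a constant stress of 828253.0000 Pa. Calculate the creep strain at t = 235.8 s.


epsilon(t) = (sigma/E) * (1 - exp(-t/tau))
sigma/E = 828253.0000 / 9.7298e+07 = 0.0085
exp(-t/tau) = exp(-235.8 / 40.3) = 0.0029
epsilon = 0.0085 * (1 - 0.0029)
epsilon = 0.0085


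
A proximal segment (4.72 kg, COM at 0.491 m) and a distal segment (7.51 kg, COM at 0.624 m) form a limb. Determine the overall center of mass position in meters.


COM = (m1*x1 + m2*x2) / (m1 + m2)
COM = (4.72*0.491 + 7.51*0.624) / (4.72 + 7.51)
Numerator = 7.0038
Denominator = 12.2300
COM = 0.5727


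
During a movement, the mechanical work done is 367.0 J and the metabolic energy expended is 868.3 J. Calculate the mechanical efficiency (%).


eta = (W_mech / E_meta) * 100
eta = (367.0 / 868.3) * 100
ratio = 0.4227
eta = 42.2665


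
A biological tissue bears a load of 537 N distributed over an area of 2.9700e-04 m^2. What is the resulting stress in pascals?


stress = F / A
stress = 537 / 2.9700e-04
stress = 1.8081e+06


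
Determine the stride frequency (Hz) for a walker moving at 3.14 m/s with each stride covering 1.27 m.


f = v / stride_length
f = 3.14 / 1.27
f = 2.4724


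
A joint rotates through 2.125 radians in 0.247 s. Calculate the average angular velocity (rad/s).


omega = delta_theta / delta_t
omega = 2.125 / 0.247
omega = 8.6032


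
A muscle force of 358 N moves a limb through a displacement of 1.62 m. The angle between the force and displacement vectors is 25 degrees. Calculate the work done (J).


W = F * d * cos(theta)
theta = 25 deg = 0.4363 rad
cos(theta) = 0.9063
W = 358 * 1.62 * 0.9063
W = 525.6223


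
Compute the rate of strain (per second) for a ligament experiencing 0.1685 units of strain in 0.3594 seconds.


strain_rate = delta_strain / delta_t
strain_rate = 0.1685 / 0.3594
strain_rate = 0.4688


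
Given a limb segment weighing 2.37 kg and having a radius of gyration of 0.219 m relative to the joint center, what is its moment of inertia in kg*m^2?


I = m * k^2
I = 2.37 * 0.219^2
k^2 = 0.0480
I = 0.1137


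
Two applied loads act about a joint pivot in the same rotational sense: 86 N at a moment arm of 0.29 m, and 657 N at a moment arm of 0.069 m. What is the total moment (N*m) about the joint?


M = F1 * d1 + F2 * d2
M = 86 * 0.29 + 657 * 0.069
M = 24.9400 + 45.3330
M = 70.2730


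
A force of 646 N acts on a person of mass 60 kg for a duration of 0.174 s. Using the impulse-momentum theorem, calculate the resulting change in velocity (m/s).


J = F * dt = 646 * 0.174 = 112.4040 N*s
delta_v = J / m
delta_v = 112.4040 / 60
delta_v = 1.8734


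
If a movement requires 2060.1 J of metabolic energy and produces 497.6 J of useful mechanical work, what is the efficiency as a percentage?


eta = (W_mech / E_meta) * 100
eta = (497.6 / 2060.1) * 100
ratio = 0.2415
eta = 24.1542


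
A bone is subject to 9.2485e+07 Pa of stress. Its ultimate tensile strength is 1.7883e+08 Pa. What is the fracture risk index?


FRI = applied / ultimate
FRI = 9.2485e+07 / 1.7883e+08
FRI = 0.5172


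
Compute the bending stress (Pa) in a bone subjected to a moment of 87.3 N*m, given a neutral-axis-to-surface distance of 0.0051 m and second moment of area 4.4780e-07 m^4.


sigma = M * c / I
sigma = 87.3 * 0.0051 / 4.4780e-07
M * c = 0.4452
sigma = 994260.8307


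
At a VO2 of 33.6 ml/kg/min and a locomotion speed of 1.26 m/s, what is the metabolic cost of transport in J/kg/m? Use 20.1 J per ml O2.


Power per kg = VO2 * 20.1 / 60
Power per kg = 33.6 * 20.1 / 60 = 11.2560 W/kg
Cost = power_per_kg / speed
Cost = 11.2560 / 1.26
Cost = 8.9333


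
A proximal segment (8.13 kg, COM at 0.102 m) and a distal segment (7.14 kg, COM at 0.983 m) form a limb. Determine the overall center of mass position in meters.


COM = (m1*x1 + m2*x2) / (m1 + m2)
COM = (8.13*0.102 + 7.14*0.983) / (8.13 + 7.14)
Numerator = 7.8479
Denominator = 15.2700
COM = 0.5139


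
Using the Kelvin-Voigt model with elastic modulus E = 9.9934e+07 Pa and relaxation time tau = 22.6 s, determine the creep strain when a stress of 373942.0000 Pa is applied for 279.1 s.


epsilon(t) = (sigma/E) * (1 - exp(-t/tau))
sigma/E = 373942.0000 / 9.9934e+07 = 0.0037
exp(-t/tau) = exp(-279.1 / 22.6) = 4.3317e-06
epsilon = 0.0037 * (1 - 4.3317e-06)
epsilon = 0.0037


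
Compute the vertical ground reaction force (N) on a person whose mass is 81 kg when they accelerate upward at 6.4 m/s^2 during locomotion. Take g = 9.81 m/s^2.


GRF = m * (g + a)
GRF = 81 * (9.81 + 6.4)
GRF = 81 * 16.2100
GRF = 1313.0100


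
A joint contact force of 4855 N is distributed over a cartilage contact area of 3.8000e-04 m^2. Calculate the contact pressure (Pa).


P = F / A
P = 4855 / 3.8000e-04
P = 1.2776e+07


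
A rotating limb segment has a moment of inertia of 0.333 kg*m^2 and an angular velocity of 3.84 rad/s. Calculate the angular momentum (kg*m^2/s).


L = I * omega
L = 0.333 * 3.84
L = 1.2787


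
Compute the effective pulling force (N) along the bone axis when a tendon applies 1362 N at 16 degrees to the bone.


F_eff = F_tendon * cos(theta)
theta = 16 deg = 0.2793 rad
cos(theta) = 0.9613
F_eff = 1362 * 0.9613
F_eff = 1309.2384


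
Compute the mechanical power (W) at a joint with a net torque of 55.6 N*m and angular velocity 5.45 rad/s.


P = M * omega
P = 55.6 * 5.45
P = 303.0200


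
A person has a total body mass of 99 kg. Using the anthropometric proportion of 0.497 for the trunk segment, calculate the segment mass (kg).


m_segment = body_mass * fraction
m_segment = 99 * 0.497
m_segment = 49.2030


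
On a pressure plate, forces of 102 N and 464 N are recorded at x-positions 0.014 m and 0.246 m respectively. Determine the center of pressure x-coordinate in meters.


COP_x = (F1*x1 + F2*x2) / (F1 + F2)
COP_x = (102*0.014 + 464*0.246) / (102 + 464)
Numerator = 115.5720
Denominator = 566
COP_x = 0.2042


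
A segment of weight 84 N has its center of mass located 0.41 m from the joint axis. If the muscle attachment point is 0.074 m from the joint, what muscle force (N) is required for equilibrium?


F_muscle = W * d_load / d_muscle
F_muscle = 84 * 0.41 / 0.074
Numerator = 34.4400
F_muscle = 465.4054


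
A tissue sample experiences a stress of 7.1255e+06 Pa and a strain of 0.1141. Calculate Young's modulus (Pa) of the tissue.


E = stress / strain
E = 7.1255e+06 / 0.1141
E = 6.2450e+07


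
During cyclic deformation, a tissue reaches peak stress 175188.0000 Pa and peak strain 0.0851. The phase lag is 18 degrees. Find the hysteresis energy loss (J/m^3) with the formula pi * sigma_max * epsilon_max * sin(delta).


E_loss = pi * sigma_max * epsilon_max * sin(delta)
delta = 18 deg = 0.3142 rad
sin(delta) = 0.3090
E_loss = pi * 175188.0000 * 0.0851 * 0.3090
E_loss = 14473.2529


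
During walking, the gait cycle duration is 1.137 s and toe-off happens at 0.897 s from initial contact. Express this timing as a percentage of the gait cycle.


pct = (event_time / cycle_time) * 100
pct = (0.897 / 1.137) * 100
ratio = 0.7889
pct = 78.8918


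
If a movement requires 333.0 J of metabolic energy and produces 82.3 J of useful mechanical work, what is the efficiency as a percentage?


eta = (W_mech / E_meta) * 100
eta = (82.3 / 333.0) * 100
ratio = 0.2471
eta = 24.7147


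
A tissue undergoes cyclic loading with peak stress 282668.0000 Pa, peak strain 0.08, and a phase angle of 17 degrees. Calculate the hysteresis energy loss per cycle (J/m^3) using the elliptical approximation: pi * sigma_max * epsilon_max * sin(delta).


E_loss = pi * sigma_max * epsilon_max * sin(delta)
delta = 17 deg = 0.2967 rad
sin(delta) = 0.2924
E_loss = pi * 282668.0000 * 0.08 * 0.2924
E_loss = 20770.7341


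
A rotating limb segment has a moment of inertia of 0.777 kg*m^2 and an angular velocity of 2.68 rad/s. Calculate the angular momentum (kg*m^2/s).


L = I * omega
L = 0.777 * 2.68
L = 2.0824


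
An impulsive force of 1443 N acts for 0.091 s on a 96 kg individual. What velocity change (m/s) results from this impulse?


J = F * dt = 1443 * 0.091 = 131.3130 N*s
delta_v = J / m
delta_v = 131.3130 / 96
delta_v = 1.3678


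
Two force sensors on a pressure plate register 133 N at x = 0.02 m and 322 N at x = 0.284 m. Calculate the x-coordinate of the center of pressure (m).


COP_x = (F1*x1 + F2*x2) / (F1 + F2)
COP_x = (133*0.02 + 322*0.284) / (133 + 322)
Numerator = 94.1080
Denominator = 455
COP_x = 0.2068


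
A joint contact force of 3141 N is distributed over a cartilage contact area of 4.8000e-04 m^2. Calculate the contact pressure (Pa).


P = F / A
P = 3141 / 4.8000e-04
P = 6.5438e+06


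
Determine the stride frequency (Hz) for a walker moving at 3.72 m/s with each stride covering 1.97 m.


f = v / stride_length
f = 3.72 / 1.97
f = 1.8883


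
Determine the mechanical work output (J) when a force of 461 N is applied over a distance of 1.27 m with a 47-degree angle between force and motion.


W = F * d * cos(theta)
theta = 47 deg = 0.8203 rad
cos(theta) = 0.6820
W = 461 * 1.27 * 0.6820
W = 399.2896


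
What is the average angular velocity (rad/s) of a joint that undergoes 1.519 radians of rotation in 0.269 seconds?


omega = delta_theta / delta_t
omega = 1.519 / 0.269
omega = 5.6468


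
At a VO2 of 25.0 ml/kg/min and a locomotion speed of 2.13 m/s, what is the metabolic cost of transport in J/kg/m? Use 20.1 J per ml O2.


Power per kg = VO2 * 20.1 / 60
Power per kg = 25.0 * 20.1 / 60 = 8.3750 W/kg
Cost = power_per_kg / speed
Cost = 8.3750 / 2.13
Cost = 3.9319


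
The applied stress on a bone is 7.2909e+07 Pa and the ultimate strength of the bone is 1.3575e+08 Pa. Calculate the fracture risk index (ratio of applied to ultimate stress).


FRI = applied / ultimate
FRI = 7.2909e+07 / 1.3575e+08
FRI = 0.5371


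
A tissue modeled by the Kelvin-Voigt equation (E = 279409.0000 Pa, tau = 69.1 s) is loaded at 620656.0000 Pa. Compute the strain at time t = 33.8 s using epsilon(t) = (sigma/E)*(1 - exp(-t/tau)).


epsilon(t) = (sigma/E) * (1 - exp(-t/tau))
sigma/E = 620656.0000 / 279409.0000 = 2.2213
exp(-t/tau) = exp(-33.8 / 69.1) = 0.6131
epsilon = 2.2213 * (1 - 0.6131)
epsilon = 0.8593


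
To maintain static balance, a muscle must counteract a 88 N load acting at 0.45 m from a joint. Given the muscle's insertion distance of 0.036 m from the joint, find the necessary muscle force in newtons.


F_muscle = W * d_load / d_muscle
F_muscle = 88 * 0.45 / 0.036
Numerator = 39.6000
F_muscle = 1100.0000


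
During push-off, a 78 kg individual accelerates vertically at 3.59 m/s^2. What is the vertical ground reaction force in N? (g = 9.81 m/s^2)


GRF = m * (g + a)
GRF = 78 * (9.81 + 3.59)
GRF = 78 * 13.4000
GRF = 1045.2000


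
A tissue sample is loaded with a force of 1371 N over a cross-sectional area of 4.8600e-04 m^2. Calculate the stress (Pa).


stress = F / A
stress = 1371 / 4.8600e-04
stress = 2.8210e+06


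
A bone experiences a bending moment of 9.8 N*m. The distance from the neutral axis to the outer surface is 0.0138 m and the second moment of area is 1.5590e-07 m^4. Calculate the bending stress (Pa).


sigma = M * c / I
sigma = 9.8 * 0.0138 / 1.5590e-07
M * c = 0.1352
sigma = 867479.1533


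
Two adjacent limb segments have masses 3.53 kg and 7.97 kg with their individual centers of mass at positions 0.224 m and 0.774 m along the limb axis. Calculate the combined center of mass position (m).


COM = (m1*x1 + m2*x2) / (m1 + m2)
COM = (3.53*0.224 + 7.97*0.774) / (3.53 + 7.97)
Numerator = 6.9595
Denominator = 11.5000
COM = 0.6052


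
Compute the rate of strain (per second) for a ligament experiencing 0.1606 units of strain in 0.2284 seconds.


strain_rate = delta_strain / delta_t
strain_rate = 0.1606 / 0.2284
strain_rate = 0.7032


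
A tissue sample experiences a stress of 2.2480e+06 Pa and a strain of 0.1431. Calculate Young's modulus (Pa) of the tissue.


E = stress / strain
E = 2.2480e+06 / 0.1431
E = 1.5709e+07


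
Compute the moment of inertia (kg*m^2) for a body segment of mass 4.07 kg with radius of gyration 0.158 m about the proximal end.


I = m * k^2
I = 4.07 * 0.158^2
k^2 = 0.0250
I = 0.1016


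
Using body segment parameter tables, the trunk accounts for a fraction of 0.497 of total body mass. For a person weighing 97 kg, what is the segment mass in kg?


m_segment = body_mass * fraction
m_segment = 97 * 0.497
m_segment = 48.2090


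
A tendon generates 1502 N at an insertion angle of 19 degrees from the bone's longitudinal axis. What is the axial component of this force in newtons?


F_eff = F_tendon * cos(theta)
theta = 19 deg = 0.3316 rad
cos(theta) = 0.9455
F_eff = 1502 * 0.9455
F_eff = 1420.1689


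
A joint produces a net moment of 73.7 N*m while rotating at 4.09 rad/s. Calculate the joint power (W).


P = M * omega
P = 73.7 * 4.09
P = 301.4330


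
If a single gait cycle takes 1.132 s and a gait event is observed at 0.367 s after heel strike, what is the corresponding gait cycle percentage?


pct = (event_time / cycle_time) * 100
pct = (0.367 / 1.132) * 100
ratio = 0.3242
pct = 32.4205


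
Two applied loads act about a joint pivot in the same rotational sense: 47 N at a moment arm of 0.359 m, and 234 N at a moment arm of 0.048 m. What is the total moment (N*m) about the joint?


M = F1 * d1 + F2 * d2
M = 47 * 0.359 + 234 * 0.048
M = 16.8730 + 11.2320
M = 28.1050


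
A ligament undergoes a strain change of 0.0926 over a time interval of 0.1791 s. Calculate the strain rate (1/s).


strain_rate = delta_strain / delta_t
strain_rate = 0.0926 / 0.1791
strain_rate = 0.5170


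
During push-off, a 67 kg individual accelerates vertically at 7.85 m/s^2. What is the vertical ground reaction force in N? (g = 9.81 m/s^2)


GRF = m * (g + a)
GRF = 67 * (9.81 + 7.85)
GRF = 67 * 17.6600
GRF = 1183.2200


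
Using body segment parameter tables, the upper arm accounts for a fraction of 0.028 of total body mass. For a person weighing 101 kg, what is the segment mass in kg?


m_segment = body_mass * fraction
m_segment = 101 * 0.028
m_segment = 2.8280


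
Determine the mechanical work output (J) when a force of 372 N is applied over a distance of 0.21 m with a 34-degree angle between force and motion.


W = F * d * cos(theta)
theta = 34 deg = 0.5934 rad
cos(theta) = 0.8290
W = 372 * 0.21 * 0.8290
W = 64.7644


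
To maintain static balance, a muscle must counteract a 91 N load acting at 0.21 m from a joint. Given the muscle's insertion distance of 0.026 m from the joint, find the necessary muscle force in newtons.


F_muscle = W * d_load / d_muscle
F_muscle = 91 * 0.21 / 0.026
Numerator = 19.1100
F_muscle = 735.0000


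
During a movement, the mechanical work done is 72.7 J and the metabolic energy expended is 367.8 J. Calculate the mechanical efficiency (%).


eta = (W_mech / E_meta) * 100
eta = (72.7 / 367.8) * 100
ratio = 0.1977
eta = 19.7662


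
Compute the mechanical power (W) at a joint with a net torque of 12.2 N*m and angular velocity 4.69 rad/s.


P = M * omega
P = 12.2 * 4.69
P = 57.2180
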